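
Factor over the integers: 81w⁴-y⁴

(3w+y)(3w-y)(9w²+y²)

Difference of squares twice: with A = 3w and B = y, A⁴ − B⁴ = (A² − B²)(A² + B²), and A² − B² factors again.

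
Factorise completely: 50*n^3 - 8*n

2*n*(5*n + 2)*(5*n - 2)

Factor out 2*n, leaving 25*n^2 - 4, which is a difference of two squares.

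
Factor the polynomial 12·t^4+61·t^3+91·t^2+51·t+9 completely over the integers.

Trying the rational-root candidates, t = -3 is a root, so (t+3) divides it; the quotient is 12·t^3+25·t^2+16·t+3.
Next, t = -1 is a root, so (t+1) is a factor; dividing leaves 12·t^2+13·t+3.
The remaining quadratic factors as (4·t+3)(3·t+1).

(3·t+1)·(4·t+3)·(t+1)·(t+3)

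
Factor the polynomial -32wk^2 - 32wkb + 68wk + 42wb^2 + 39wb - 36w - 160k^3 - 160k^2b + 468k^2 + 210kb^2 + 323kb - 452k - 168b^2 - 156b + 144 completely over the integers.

Group: 8k(-4wk - 7wb + 4w - 20k^2 - 35kb + 36k + 28b - 16) + (-6b - 9)(-4wk - 7wb + 4w - 20k^2 - 35kb + 36k + 28b - 16); both groups contain (-4wk - 7wb + 4w - 20k^2 - 35kb + 36k + 28b - 16), so (8k - 6b - 9) is a factor with cofactor -4wk - 7wb + 4w - 20k^2 - 35kb + 36k + 28b - 16.
The cofactor groups again: -4wk - 7wb + 4w - 20k^2 - 35kb + 36k + 28b - 16 = -w(4k + 7b - 4) + (-5k + 4)(4k + 7b - 4); both groups contain (4k + 7b - 4), giving -(w + 5k - 4)(4k + 7b - 4).

-(8k - 6b - 9)(w + 5k - 4)(4k + 7b - 4)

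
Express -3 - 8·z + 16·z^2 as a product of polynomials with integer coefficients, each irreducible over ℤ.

Need a pair with product 16·(-3) = -48 and sum -8: that's 4 and -12.
Split the middle term: 16·z^2 + 4·z - 12·z - 3 = 4·z·(4·z + 1) - 3·(4·z + 1).

(4·z + 1)·(4·z - 3)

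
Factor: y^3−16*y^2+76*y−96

By the rational root theorem, y = 6 is a root, so (y−6) is a factor; dividing leaves y^2−10*y+16.
The remaining quadratic factors as (y−2)(y−8).

(y−2)*(y−6)*(y−8)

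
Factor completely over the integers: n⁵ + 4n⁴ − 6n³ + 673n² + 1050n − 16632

(n + 6)(n + 9)(n − 4)(n² − 7n + 77)

Trying the rational-root candidates, n = −6 is a root, giving the factor (n + 6) and quotient n⁴ − 2n³ + 6n² + 637n − 2772.
Next, n = −9 is a root, so (n + 9) divides it; the quotient is n³ − 11n² + 105n − 308.
Then n = 4 is a root, so (n − 4) divides it; the quotient is n² − 7n + 77.
The quadratic n² − 7n + 77 has discriminant −259 < 0 and is irreducible over ℤ.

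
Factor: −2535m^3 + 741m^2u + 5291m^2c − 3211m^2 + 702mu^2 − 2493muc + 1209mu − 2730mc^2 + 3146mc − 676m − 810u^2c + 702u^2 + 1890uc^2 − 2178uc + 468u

−(15m + 6u − 14c + 4)(13m − 15c + 13)(13m − 9u)

Group: 13m(−195m^2 − 78mu + 407mc − 247m + 90uc − 78u − 210c^2 + 242c − 52) − 9u(−195m^2 − 78mu + 407mc − 247m + 90uc − 78u − 210c^2 + 242c − 52); both groups contain (−195m^2 − 78mu + 407mc − 247m + 90uc − 78u − 210c^2 + 242c − 52), so (13m − 9u) is a factor with cofactor −195m^2 − 78mu + 407mc − 247m + 90uc − 78u − 210c^2 + 242c − 52.
The cofactor groups again: −195m^2 − 78mu + 407mc − 247m + 90uc − 78u − 210c^2 + 242c − 52 = −13m(15m + 6u − 14c + 4) + (15c − 13)(15m + 6u − 14c + 4); both groups contain (15m + 6u − 14c + 4), giving −(13m − 15c + 13)(15m + 6u − 14c + 4).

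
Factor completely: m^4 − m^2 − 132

Substitute u = m^2 to get a quadratic in u, then factor.
m^2 − 12 is irreducible over ℤ (12 is not a perfect square).
m^2 + 11 is irreducible over ℤ (always positive, so no real roots).

(m^2 + 11)·(m^2 − 12)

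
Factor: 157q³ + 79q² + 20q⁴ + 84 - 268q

(4q - 3)(5q - 2)(q + 2)(q + 7)

By the rational root theorem, q = 3/4 is a root, so (4q - 3) is a factor; dividing leaves 5q³ + 43q² + 52q - 28.
Next, q = -2 is a root, so (q + 2) divides it; the quotient is 5q² + 33q - 14.
The remaining quadratic factors as (q + 7)(5q - 2).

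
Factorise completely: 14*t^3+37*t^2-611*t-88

Trying the rational-root candidates, t = 11/2 is a root, so (2*t-11) divides it; the quotient is 7*t^2+57*t+8.
The remaining quadratic factors as (7*t+1)(t+8).

(2*t-11)*(7*t+1)*(t+8)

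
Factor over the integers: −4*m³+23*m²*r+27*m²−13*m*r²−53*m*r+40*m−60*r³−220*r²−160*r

Group: m*(−4*m²+7*m*r+27*m+15*r²+55*r+40) − 4*r*(−4*m²+7*m*r+27*m+15*r²+55*r+40); both groups contain (−4*m²+7*m*r+27*m+15*r²+55*r+40), so (m−4*r) is a factor with cofactor −4*m²+7*m*r+27*m+15*r²+55*r+40.
The cofactor groups again: −4*m²+7*m*r+27*m+15*r²+55*r+40 = −m*(4*m+5*r+5) + (3*r+8)*(4*m+5*r+5); both groups contain (4*m+5*r+5), giving −(m−3*r−8)*(4*m+5*r+5).

−(4*m+5*r+5)*(m−3*r−8)*(m−4*r)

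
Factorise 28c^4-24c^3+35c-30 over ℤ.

(7c-6)(4c^3+5)

Group as (28c^4+35c) + (-24c^3-30) = 7c(4c^3+5) - 6(4c^3+5).
Both groups share the factor (4c^3+5).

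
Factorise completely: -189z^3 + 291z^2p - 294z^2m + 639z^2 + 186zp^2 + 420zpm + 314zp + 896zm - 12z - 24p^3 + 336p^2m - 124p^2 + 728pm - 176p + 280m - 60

-(3z - 6p - 10)(9z - p + 14m - 3)(7z + 4p + 2)

Group: 3z(-63z^2 - 29zp - 98zm + 3z + 4p^2 - 56pm + 14p - 28m + 6) + (-6p - 10)(-63z^2 - 29zp - 98zm + 3z + 4p^2 - 56pm + 14p - 28m + 6); both groups contain (-63z^2 - 29zp - 98zm + 3z + 4p^2 - 56pm + 14p - 28m + 6), so (3z - 6p - 10) is a factor with cofactor -63z^2 - 29zp - 98zm + 3z + 4p^2 - 56pm + 14p - 28m + 6.
The cofactor groups again: -63z^2 - 29zp - 98zm + 3z + 4p^2 - 56pm + 14p - 28m + 6 = -9z(7z + 4p + 2) + (p - 14m + 3)(7z + 4p + 2); both groups contain (7z + 4p + 2), giving -(9z - p + 14m - 3)(7z + 4p + 2).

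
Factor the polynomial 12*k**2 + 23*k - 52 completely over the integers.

Need a pair with product 12·(-52) = -624 and sum 23: that's 39 and -16.
Split the middle term: 12*k**2 + 39*k - 16*k - 52 = 3*k*(4*k + 13) - 4*(4*k + 13).

(3*k - 4)*(4*k + 13)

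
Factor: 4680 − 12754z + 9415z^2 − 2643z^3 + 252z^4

(3z − 10)(3z − 13)(4z − 9)(7z − 4)

Trying the rational-root candidates, z = 4/7 is a root, giving the factor (7z − 4) and quotient 36z^3 − 357z^2 + 1141z − 1170.
Then z = 10/3 is a root, giving the factor (3z − 10) and quotient 12z^2 − 79z + 117.
The remaining quadratic factors as (3z − 13)(4z − 9).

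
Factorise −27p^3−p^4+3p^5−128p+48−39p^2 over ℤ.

By the rational root theorem, p = 4 is a root, giving the factor (p−4) and quotient 3p^4+11p^3+17p^2+29p−12.
Next, p = −3 is a root, giving the factor (p+3) and quotient 3p^3+2p^2+11p−4.
Next, p = 1/3 is a root, giving the factor (3p−1) and quotient p^2+p+4.
The quadratic p^2+p+4 has discriminant −15 < 0 and is irreducible over ℤ.

(3p−1)(p+3)(p−4)(p^2+p+4)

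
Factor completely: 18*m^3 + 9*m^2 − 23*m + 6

(2*m + 3)*(3*m − 1)*(3*m − 2)

By the rational root theorem, m = −3/2 is a root, so (2*m + 3) divides it; the quotient is 9*m^2 − 9*m + 2.
The remaining quadratic factors as (3*m − 2)(3*m − 1).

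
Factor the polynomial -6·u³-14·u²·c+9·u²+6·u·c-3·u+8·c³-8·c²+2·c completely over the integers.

Group: 3·u·(-2·u²-6·u·c+3·u-4·c²+4·c-1) - 2·c·(-2·u²-6·u·c+3·u-4·c²+4·c-1); both groups contain (-2·u²-6·u·c+3·u-4·c²+4·c-1), so (3·u-2·c) is a factor with cofactor -2·u²-6·u·c+3·u-4·c²+4·c-1.
The cofactor groups again: -2·u²-6·u·c+3·u-4·c²+4·c-1 = -u·(2·u+2·c-1) + (-2·c+1)·(2·u+2·c-1); both groups contain (2·u+2·c-1), giving -(u+2·c-1)·(2·u+2·c-1).

-(3·u-2·c)·(2·u+2·c-1)·(u+2·c-1)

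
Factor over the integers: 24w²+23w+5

(3w+1)(8w+5)

Need a pair with product 24·5 = 120 and sum 23: that's 8 and 15.
Split the middle term: 24w²+8w + 15w+5 = 8w(3w+1) + 5(3w+1).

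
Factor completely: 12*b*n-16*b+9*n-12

Group as (12*b*n-16*b) + (9*n-12) = 4*b*(3*n-4) + 3*(3*n-4).
Both groups share the factor (3*n-4).

(3*n-4)*(4*b+3)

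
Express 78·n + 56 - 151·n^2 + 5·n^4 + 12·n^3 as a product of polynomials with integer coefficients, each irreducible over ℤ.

(5·n + 2)·(n + 7)·(n - 1)·(n - 4)

By the rational root theorem, n = 1 is a root, so (n - 1) divides it; the quotient is 5·n^3 + 17·n^2 - 134·n - 56.
Then n = 4 is a root, so (n - 4) is a factor; dividing leaves 5·n^2 + 37·n + 14.
The remaining quadratic factors as (n + 7)(5·n + 2).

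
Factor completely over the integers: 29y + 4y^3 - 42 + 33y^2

(4y - 3)(y + 2)(y + 7)

By the rational root theorem, y = -2 is a root, giving the factor (y + 2) and quotient 4y^2 + 25y - 21.
The remaining quadratic factors as (4y - 3)(y + 7).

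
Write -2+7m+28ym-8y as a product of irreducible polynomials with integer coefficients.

(4y+1)(7m-2)

Group as (28ym-8y) + (7m-2) = 4y(7m-2) + (7m-2).
Both groups share the factor (7m-2).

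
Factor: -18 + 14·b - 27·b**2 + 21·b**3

(7·b - 9)·(3·b**2 + 2)

Group as (21·b**3 + 14·b) + (-27·b**2 - 18) = 7·b·(3·b**2 + 2) - 9·(3·b**2 + 2).
Both groups share the factor (3·b**2 + 2).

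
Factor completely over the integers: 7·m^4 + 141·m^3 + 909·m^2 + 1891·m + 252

(7·m + 1)·(m + 4)·(m + 7)·(m + 9)

By the rational root theorem, m = -4 is a root, so (m + 4) divides it; the quotient is 7·m^3 + 113·m^2 + 457·m + 63.
Then m = -1/7 is a root, so (7·m + 1) is a factor; dividing leaves m^2 + 16·m + 63.
The remaining quadratic factors as (m + 7)(m + 9).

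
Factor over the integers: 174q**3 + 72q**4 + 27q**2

3q**2(4q + 9)(6q + 1)

Pull out the common factor 3q**2, then factor the remaining trinomial.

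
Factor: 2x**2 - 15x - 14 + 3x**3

(3x - 7)(x + 1)(x + 2)

Trying the rational-root candidates, x = -1 is a root, so (x + 1) divides it; the quotient is 3x**2 - x - 14.
The remaining quadratic factors as (3x - 7)(x + 2).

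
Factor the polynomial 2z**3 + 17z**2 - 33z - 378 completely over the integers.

(2z - 9)(z + 6)(z + 7)

By the rational root theorem, z = -6 is a root, so (z + 6) divides it; the quotient is 2z**2 + 5z - 63.
The remaining quadratic factors as (2z - 9)(z + 7).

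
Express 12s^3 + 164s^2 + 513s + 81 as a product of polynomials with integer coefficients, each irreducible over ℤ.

(2s + 9)(6s + 1)(s + 9)

Trying the rational-root candidates, s = -1/6 is a root, giving the factor (6s + 1) and quotient 2s^2 + 27s + 81.
The remaining quadratic factors as (2s + 9)(s + 9).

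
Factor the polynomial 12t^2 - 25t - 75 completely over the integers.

Need a pair with product 12·(-75) = -900 and sum -25: that's 20 and -45.
Split the middle term: 12t^2 + 20t - 45t - 75 = 4t(3t + 5) - 15(3t + 5).

(3t + 5)(4t - 15)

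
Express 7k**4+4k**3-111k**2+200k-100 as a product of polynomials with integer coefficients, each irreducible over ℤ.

(7k-10)(k+5)(k-1)(k-2)

Trying the rational-root candidates, k = 10/7 is a root, so (7k-10) divides it; the quotient is k**3+2k**2-13k+10.
Then k = -5 is a root, giving the factor (k+5) and quotient k**2-3k+2.
The remaining quadratic factors as (k-2)(k-1).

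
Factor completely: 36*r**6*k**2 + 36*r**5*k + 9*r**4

Factor out 9*r**4 first: what remains is 4*r**2*k**2 + 4*r*k + 1.
Recognize a perfect-square trinomial with the parts 1 and 2*r*k.

9*r**4*(2*r*k + 1)**2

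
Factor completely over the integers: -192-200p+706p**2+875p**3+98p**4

(2p-1)(7p+4)(7p+6)(p+8)

By the rational root theorem, p = -8 is a root, so (p+8) divides it; the quotient is 98p**3+91p**2-22p-24.
Continuing, p = -6/7 is a root, so (7p+6) is a factor; dividing leaves 14p**2+p-4.
The remaining quadratic factors as (7p+4)(2p-1).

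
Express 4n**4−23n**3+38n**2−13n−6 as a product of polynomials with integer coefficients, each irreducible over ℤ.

By the rational root theorem, n = 1 is a root, giving the factor (n−1) and quotient 4n**3−19n**2+19n+6.
Continuing, n = 3 is a root, giving the factor (n−3) and quotient 4n**2−7n−2.
The remaining quadratic factors as (4n+1)(n−2).

(4n+1)(n−1)(n−2)(n−3)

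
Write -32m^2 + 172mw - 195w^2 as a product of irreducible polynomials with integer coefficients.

Group: -8m(4m - 15w) + 13w(4m - 15w); both groups contain (4m - 15w).

-(4m - 15w)(8m - 13w)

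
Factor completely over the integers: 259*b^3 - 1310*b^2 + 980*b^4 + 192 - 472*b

By the rational root theorem, b = 1/4 is a root, giving the factor (4*b - 1) and quotient 245*b^3 + 126*b^2 - 296*b - 192.
Then b = 8/7 is a root, so (7*b - 8) is a factor; dividing leaves 35*b^2 + 58*b + 24.
The remaining quadratic factors as (7*b + 6)(5*b + 4).

(4*b - 1)*(5*b + 4)*(7*b + 6)*(7*b - 8)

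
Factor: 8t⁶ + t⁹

t⁶(t + 2)(t² - 2t + 4)

Factor out t⁶ first: what remains is t³ + 8.
Recognize a sum of cubes with the parts 2 and t.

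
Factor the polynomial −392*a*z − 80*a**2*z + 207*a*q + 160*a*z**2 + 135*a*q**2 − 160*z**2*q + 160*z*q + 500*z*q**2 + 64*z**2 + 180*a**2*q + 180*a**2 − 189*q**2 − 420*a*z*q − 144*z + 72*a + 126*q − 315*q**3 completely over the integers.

−(4*z − 9*q − 9)*(4*a − 8*z + 7*q)*(5*a − 5*q + 2)

Group: 4*z*(−20*a**2 + 40*a*z − 15*a*q − 8*a − 40*z*q + 16*z + 35*q**2 − 14*q) + (−9*q − 9)*(−20*a**2 + 40*a*z − 15*a*q − 8*a − 40*z*q + 16*z + 35*q**2 − 14*q); both groups contain (−20*a**2 + 40*a*z − 15*a*q − 8*a − 40*z*q + 16*z + 35*q**2 − 14*q), so (4*z − 9*q − 9) is a factor with cofactor −20*a**2 + 40*a*z − 15*a*q − 8*a − 40*z*q + 16*z + 35*q**2 − 14*q.
The cofactor groups again: −20*a**2 + 40*a*z − 15*a*q − 8*a − 40*z*q + 16*z + 35*q**2 − 14*q = −5*a*(4*a − 8*z + 7*q) + (5*q − 2)*(4*a − 8*z + 7*q); both groups contain (4*a − 8*z + 7*q), giving −(5*a − 5*q + 2)*(4*a − 8*z + 7*q).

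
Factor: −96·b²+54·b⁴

Factor out 6·b², leaving 9·b²−16, which is a difference of two squares.

6·b²·(3·b+4)·(3·b−4)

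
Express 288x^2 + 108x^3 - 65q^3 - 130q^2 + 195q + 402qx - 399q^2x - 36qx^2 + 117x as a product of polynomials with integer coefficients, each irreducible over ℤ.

-(13q - 6x - 13)(5q + 3x)(q + 6x + 3)

Group: 5q(-13q^2 - 72qx - 26q + 36x^2 + 96x + 39) + 3x(-13q^2 - 72qx - 26q + 36x^2 + 96x + 39); both groups contain (-13q^2 - 72qx - 26q + 36x^2 + 96x + 39), so (5q + 3x) is a factor with cofactor -13q^2 - 72qx - 26q + 36x^2 + 96x + 39.
The cofactor groups again: -13q^2 - 72qx - 26q + 36x^2 + 96x + 39 = -13q(q + 6x + 3) + (6x + 13)(q + 6x + 3); both groups contain (q + 6x + 3), giving -(13q - 6x - 13)(q + 6x + 3).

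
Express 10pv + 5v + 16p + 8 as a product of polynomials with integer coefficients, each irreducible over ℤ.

Group as (10pv + 16p) + (5v + 8) = 2p(5v + 8) + (5v + 8).
Both groups share the factor (5v + 8).

(2p + 1)(5v + 8)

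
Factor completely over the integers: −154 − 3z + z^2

(z + 11)(z − 14)

Two integers with product −154 and sum −3 are 11 and −14.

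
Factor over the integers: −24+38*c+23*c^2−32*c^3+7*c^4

Trying the rational-root candidates, c = 3 is a root, so (c−3) divides it; the quotient is 7*c^3−11*c^2−10*c+8.
Then c = −1 is a root, so (c+1) is a factor; dividing leaves 7*c^2−18*c+8.
The remaining quadratic factors as (c−2)(7*c−4).

(7*c−4)*(c+1)*(c−2)*(c−3)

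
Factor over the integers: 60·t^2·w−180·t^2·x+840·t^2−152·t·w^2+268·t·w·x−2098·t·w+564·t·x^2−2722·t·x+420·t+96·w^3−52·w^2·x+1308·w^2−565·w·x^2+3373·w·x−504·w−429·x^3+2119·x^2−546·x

(10·t−12·w−13·x)·(6·t−8·w−11·x+3)·(w−3·x+14)

Group: 10·t·(6·t·w−18·t·x+84·t−8·w^2+13·w·x−109·w+33·x^2−163·x+42) + (−12·w−13·x)·(6·t·w−18·t·x+84·t−8·w^2+13·w·x−109·w+33·x^2−163·x+42); both groups contain (6·t·w−18·t·x+84·t−8·w^2+13·w·x−109·w+33·x^2−163·x+42), so (10·t−12·w−13·x) is a factor with cofactor 6·t·w−18·t·x+84·t−8·w^2+13·w·x−109·w+33·x^2−163·x+42.
The cofactor groups again: 6·t·w−18·t·x+84·t−8·w^2+13·w·x−109·w+33·x^2−163·x+42 = w·(6·t−8·w−11·x+3) + (−3·x+14)·(6·t−8·w−11·x+3); both groups contain (6·t−8·w−11·x+3), giving (w−3·x+14)·(6·t−8·w−11·x+3).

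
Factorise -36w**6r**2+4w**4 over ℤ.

Every term has a factor of 4w**4; factoring it out leaves -9w**2r**2+1.
Recognize a difference of squares with the parts 1 and 3wr.

-4w**4(3wr+1)(3wr-1)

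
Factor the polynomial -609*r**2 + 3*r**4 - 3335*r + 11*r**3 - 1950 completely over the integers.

Trying the rational-root candidates, r = -2/3 is a root, so (3*r + 2) is a factor; dividing leaves r**3 + 3*r**2 - 205*r - 975.
Continuing, r = -5 is a root, so (r + 5) divides it; the quotient is r**2 - 2*r - 195.
The remaining quadratic factors as (r + 13)(r - 15).

(3*r + 2)*(r + 13)*(r + 5)*(r - 15)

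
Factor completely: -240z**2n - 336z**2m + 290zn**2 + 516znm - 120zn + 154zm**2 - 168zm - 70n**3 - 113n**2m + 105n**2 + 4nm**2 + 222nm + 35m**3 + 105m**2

-(8z - 7n - 5m)(5n + 7m)(6z - 2n + m + 3)

Group: 6z(-40zn - 56zm + 35n**2 + 74nm + 35m**2) + (-2n + m + 3)(-40zn - 56zm + 35n**2 + 74nm + 35m**2); both groups contain (-40zn - 56zm + 35n**2 + 74nm + 35m**2), so (6z - 2n + m + 3) is a factor with cofactor -40zn - 56zm + 35n**2 + 74nm + 35m**2.
The cofactor groups again: -40zn - 56zm + 35n**2 + 74nm + 35m**2 = -8z(5n + 7m) + (7n + 5m)(5n + 7m); both groups contain (5n + 7m), giving -(8z - 7n - 5m)(5n + 7m).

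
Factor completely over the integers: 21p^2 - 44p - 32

Need a pair with product 21·(-32) = -672 and sum -44: that's 12 and -56.
Split the middle term: 21p^2 + 12p - 56p - 32 = 3p(7p + 4) - 8(7p + 4).

(3p - 8)(7p + 4)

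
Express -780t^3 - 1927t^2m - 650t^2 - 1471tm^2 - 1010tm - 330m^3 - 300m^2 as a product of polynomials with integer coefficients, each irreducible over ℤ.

Group: 12t(-65t^2 - 101tm - 30m^2) + (11m + 10)(-65t^2 - 101tm - 30m^2); both groups contain (-65t^2 - 101tm - 30m^2), so (12t + 11m + 10) is a factor with cofactor -65t^2 - 101tm - 30m^2.
The cofactor groups again: -65t^2 - 101tm - 30m^2 = -5t(13t + 15m) - 2m(13t + 15m); both groups contain (13t + 15m), giving -(5t + 2m)(13t + 15m).

-(12t + 11m + 10)(13t + 15m)(5t + 2m)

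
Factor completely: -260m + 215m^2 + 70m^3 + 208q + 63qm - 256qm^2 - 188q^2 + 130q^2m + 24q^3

Group: 4q(6q^2 + 40qm - 47q - 14m^2 - 43m + 52) - 5m(6q^2 + 40qm - 47q - 14m^2 - 43m + 52); both groups contain (6q^2 + 40qm - 47q - 14m^2 - 43m + 52), so (4q - 5m) is a factor with cofactor 6q^2 + 40qm - 47q - 14m^2 - 43m + 52.
The cofactor groups again: 6q^2 + 40qm - 47q - 14m^2 - 43m + 52 = 2q(3q - m - 4) + (14m - 13)(3q - m - 4); both groups contain (3q - m - 4), giving (2q + 14m - 13)(3q - m - 4).

(4q - 5m)(3q - m - 4)(2q + 14m - 13)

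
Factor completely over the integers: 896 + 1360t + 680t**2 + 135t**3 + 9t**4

By the rational root theorem, t = −4 is a root, so (t + 4) is a factor; dividing leaves 9t**3 + 99t**2 + 284t + 224.
Next, t = −8/3 is a root, so (3t + 8) is a factor; dividing leaves 3t**2 + 25t + 28.
The remaining quadratic factors as (3t + 4)(t + 7).

(3t + 4)(3t + 8)(t + 4)(t + 7)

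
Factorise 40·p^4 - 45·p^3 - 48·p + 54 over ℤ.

(8·p - 9)·(5·p^3 - 6)

Group as (40·p^4 - 48·p) + (-45·p^3 + 54) = 8·p·(5·p^3 - 6) - 9·(5·p^3 - 6).
Both groups share the factor (5·p^3 - 6).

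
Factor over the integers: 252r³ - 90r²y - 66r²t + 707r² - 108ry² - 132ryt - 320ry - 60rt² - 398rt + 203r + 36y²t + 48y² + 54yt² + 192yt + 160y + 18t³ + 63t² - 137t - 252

(4r + 2y + 2t + 9)(7r - 6y - 3t + 7)(9r - 3t - 4)

Group: 9r(28r² - 10ry + 2rt + 91r - 12y² - 18yt - 40y - 6t² - 13t + 63) + (-3t - 4)(28r² - 10ry + 2rt + 91r - 12y² - 18yt - 40y - 6t² - 13t + 63); both groups contain (28r² - 10ry + 2rt + 91r - 12y² - 18yt - 40y - 6t² - 13t + 63), so (9r - 3t - 4) is a factor with cofactor 28r² - 10ry + 2rt + 91r - 12y² - 18yt - 40y - 6t² - 13t + 63.
The cofactor groups again: 28r² - 10ry + 2rt + 91r - 12y² - 18yt - 40y - 6t² - 13t + 63 = 4r(7r - 6y - 3t + 7) + (2y + 2t + 9)(7r - 6y - 3t + 7); both groups contain (7r - 6y - 3t + 7), giving (4r + 2y + 2t + 9)(7r - 6y - 3t + 7).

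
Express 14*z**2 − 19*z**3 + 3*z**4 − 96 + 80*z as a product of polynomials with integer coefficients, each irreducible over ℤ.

Among the possible rational roots, z = 3 is a root, so (z − 3) divides it; the quotient is 3*z**3 − 10*z**2 − 16*z + 32.
Next, z = 4 is a root, giving the factor (z − 4) and quotient 3*z**2 + 2*z − 8.
The remaining quadratic factors as (3*z − 4)(z + 2).

(3*z − 4)*(z + 2)*(z − 3)*(z − 4)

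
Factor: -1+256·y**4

Difference of squares twice: with A = 4·y and B = 1, A⁴ − B⁴ = (A² − B²)(A² + B²), and A² − B² factors again.

(4·y+1)·(4·y-1)·(16·y**2+1)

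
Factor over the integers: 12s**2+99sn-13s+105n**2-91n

(12s+15n-13)(s+7n)

Group: 12s(s+7n) + (15n-13)(s+7n); both groups contain (s+7n).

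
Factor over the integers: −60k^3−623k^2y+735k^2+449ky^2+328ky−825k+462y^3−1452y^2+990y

Group: k(−60k^2+37ky+75k+42y^2−90y) + (11y−11)(−60k^2+37ky+75k+42y^2−90y); both groups contain (−60k^2+37ky+75k+42y^2−90y), so (k+11y−11) is a factor with cofactor −60k^2+37ky+75k+42y^2−90y.
The cofactor groups again: −60k^2+37ky+75k+42y^2−90y = −12k(5k−6y) + (−7y+15)(5k−6y); both groups contain (5k−6y), giving −(12k+7y−15)(5k−6y).

−(12k+7y−15)(5k−6y)(k+11y−11)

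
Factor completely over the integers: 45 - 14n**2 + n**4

(n + 3)(n - 3)(n**2 - 5)

Substitute u = n**2 to get a quadratic in u, then factor.
n**2 - 9 is a difference of squares.
n**2 - 5 is irreducible over ℤ (5 is not a perfect square).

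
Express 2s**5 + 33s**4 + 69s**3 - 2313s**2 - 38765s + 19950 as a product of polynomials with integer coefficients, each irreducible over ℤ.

(2s - 1)(s + 15)(s - 10)(s**2 + 12s + 133)

By the rational root theorem, s = 1/2 is a root, so (2s - 1) is a factor; dividing leaves s**4 + 17s**3 + 43s**2 - 1135s - 19950.
Continuing, s = -15 is a root, so (s + 15) divides it; the quotient is s**3 + 2s**2 + 13s - 1330.
Next, s = 10 is a root, so (s - 10) divides it; the quotient is s**2 + 12s + 133.
The quadratic s**2 + 12s + 133 has discriminant -388 < 0 and is irreducible over ℤ.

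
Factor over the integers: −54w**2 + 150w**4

6w**2(5w + 3)(5w − 3)

Every term has a factor of 6w**2. Then 25w**2 − 9 = (5w)² − (3)².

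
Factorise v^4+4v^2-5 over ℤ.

(v+1)(v-1)(v^2+5)

Substitute u = v^2 to get a quadratic in u, then factor.
v^2-1 is a difference of squares.
v^2+5 is irreducible over ℤ (always positive, so no real roots).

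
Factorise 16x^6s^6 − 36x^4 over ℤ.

4x^4(2xs^3 + 3)(2xs^3 − 3)

Factor out 4x^4 first: what remains is 4x^2s^6 − 9.
Recognize a difference of squares with the parts 2xs^3 and 3.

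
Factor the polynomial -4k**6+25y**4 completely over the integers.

(5y**2-2k**3)(5y**2+2k**3)

Recognize a difference of squares with the parts 5y**2 and 2k**3.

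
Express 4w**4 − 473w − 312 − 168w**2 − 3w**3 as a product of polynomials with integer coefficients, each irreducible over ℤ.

(4w + 13)(w + 1)(w + 3)(w − 8)

By the rational root theorem, w = −13/4 is a root, giving the factor (4w + 13) and quotient w**3 − 4w**2 − 29w − 24.
Next, w = −1 is a root, so (w + 1) divides it; the quotient is w**2 − 5w − 24.
The remaining quadratic factors as (w − 8)(w + 3).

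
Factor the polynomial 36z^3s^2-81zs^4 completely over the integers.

9s^2z(2z-3s)(2z+3s)

Factor out 9zs^2, leaving 4z^2-9s^2, which is a difference of two squares.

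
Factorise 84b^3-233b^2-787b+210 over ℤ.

(3b-14)(4b-1)(7b+15)

Among the possible rational roots, b = 14/3 is a root, so (3b-14) divides it; the quotient is 28b^2+53b-15.
The remaining quadratic factors as (4b-1)(7b+15).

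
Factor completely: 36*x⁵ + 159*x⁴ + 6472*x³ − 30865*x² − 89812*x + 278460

By the rational root theorem, x = −10/3 is a root, so (3*x + 10) is a factor; dividing leaves 12*x⁴ + 13*x³ + 2114*x² − 17335*x + 27846.
Next, x = 14/3 is a root, so (3*x − 14) divides it; the quotient is 4*x³ + 23*x² + 812*x − 1989.
Continuing, x = 9/4 is a root, so (4*x − 9) is a factor; dividing leaves x² + 8*x + 221.
The quadratic x² + 8*x + 221 has discriminant −820 < 0 and is irreducible over ℤ.

(3*x + 10)*(3*x − 14)*(4*x − 9)*(x² + 8*x + 221)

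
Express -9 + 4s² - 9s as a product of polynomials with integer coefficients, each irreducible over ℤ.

(4s + 3)(s - 3)

Need a pair with product 4·(-9) = -36 and sum -9: that's 3 and -12.
Split the middle term: 4s² + 3s - 12s - 9 = s(4s + 3) - 3(4s + 3).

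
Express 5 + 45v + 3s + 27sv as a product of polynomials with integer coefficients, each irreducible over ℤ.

(3s + 5)(9v + 1)

Group as (27sv + 3s) + (45v + 5) = 3s(9v + 1) + 5(9v + 1).
Both groups share the factor (9v + 1).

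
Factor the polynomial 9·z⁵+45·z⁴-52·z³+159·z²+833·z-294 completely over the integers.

Trying the rational-root candidates, z = -7/3 is a root, so (3·z+7) divides it; the quotient is 3·z⁴+8·z³-36·z²+137·z-42.
Then z = 1/3 is a root, so (3·z-1) is a factor; dividing leaves z³+3·z²-11·z+42.
Next, z = -6 is a root, so (z+6) is a factor; dividing leaves z²-3·z+7.
The quadratic z²-3·z+7 has discriminant -19 < 0 and is irreducible over ℤ.

(3·z+7)·(3·z-1)·(z+6)·(z²-3·z+7)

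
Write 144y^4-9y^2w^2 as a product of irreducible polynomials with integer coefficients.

9y^2(4y-w)(4y+w)

Pull out the common factor 9y^2; 16y^2-w^2 is a difference of squares.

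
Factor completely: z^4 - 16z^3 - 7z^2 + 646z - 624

(z + 6)(z - 1)(z - 13)(z - 8)

Testing divisors of the constant over divisors of the leading coefficient, z = 8 is a root, giving the factor (z - 8) and quotient z^3 - 8z^2 - 71z + 78.
Then z = -6 is a root, so (z + 6) divides it; the quotient is z^2 - 14z + 13.
The remaining quadratic factors as (z - 13)(z - 1).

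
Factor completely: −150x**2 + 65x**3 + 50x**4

Pull out the common factor 5x**2, then factor the remaining trinomial.

5x**2(2x + 5)(5x − 6)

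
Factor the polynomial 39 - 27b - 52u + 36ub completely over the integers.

(4u - 3)(9b - 13)

Group as (36ub - 52u) + (-27b + 39) = 4u(9b - 13) - 3(9b - 13).
Both groups share the factor (9b - 13).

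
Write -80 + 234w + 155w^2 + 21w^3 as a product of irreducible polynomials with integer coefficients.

By the rational root theorem, w = -5 is a root, so (w + 5) divides it; the quotient is 21w^2 + 50w - 16.
The remaining quadratic factors as (7w - 2)(3w + 8).

(3w + 8)(7w - 2)(w + 5)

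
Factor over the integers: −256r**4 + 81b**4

(3b + 4r)(3b − 4r)(9b**2 + 16r**2)

Write as (9b**2)² − (16r**2)², then factor 9b**2 − 16r**2 once more.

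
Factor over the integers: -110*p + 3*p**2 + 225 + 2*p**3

Testing divisors of the constant over divisors of the leading coefficient, p = 5 is a root, giving the factor (p - 5) and quotient 2*p**2 + 13*p - 45.
The remaining quadratic factors as (2*p - 5)(p + 9).

(2*p - 5)*(p + 9)*(p - 5)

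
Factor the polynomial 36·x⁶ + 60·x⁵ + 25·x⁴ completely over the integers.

x⁴·(6·x + 5)²

Pull out the common factor x⁴, leaving 36·x² + 60·x + 25.
Recognize a perfect-square trinomial with the parts 6·x and 5.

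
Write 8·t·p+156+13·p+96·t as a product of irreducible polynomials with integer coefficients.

Group as (8·t·p+96·t) + (13·p+156) = 8·t·(p+12) + 13·(p+12).
Both groups share the factor (p+12).

(8·t+13)·(p+12)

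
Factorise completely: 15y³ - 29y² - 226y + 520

Trying the rational-root candidates, y = 10/3 is a root, so (3y - 10) is a factor; dividing leaves 5y² + 7y - 52.
The remaining quadratic factors as (y + 4)(5y - 13).

(3y - 10)(5y - 13)(y + 4)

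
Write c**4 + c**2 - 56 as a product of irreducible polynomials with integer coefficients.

(c**2 + 8)(c**2 - 7)

Substitute u = c**2 to get a quadratic in u, then factor.
c**2 - 7 is irreducible over ℤ (7 is not a perfect square).
c**2 + 8 is irreducible over ℤ (always positive, so no real roots).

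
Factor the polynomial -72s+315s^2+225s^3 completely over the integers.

9s(5s+8)(5s-1)

Pull out the common factor 9s, then factor the remaining trinomial.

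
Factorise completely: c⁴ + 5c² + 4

Substitute u = c² to get a quadratic in u, then factor.
c² + 1 is irreducible over ℤ (sum of squares).
c² + 4 is irreducible over ℤ (sum of squares).

(c² + 1)(c² + 4)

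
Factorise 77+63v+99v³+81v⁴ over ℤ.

Group as (81v⁴+63v) + (99v³+77) = 9v(9v³+7) + 11(9v³+7).
Both groups share the factor (9v³+7).

(9v+11)(9v³+7)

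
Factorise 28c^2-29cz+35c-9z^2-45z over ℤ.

Group: 7c(4c+z+5) - 9z(4c+z+5); both groups contain (4c+z+5).

(4c+z+5)(7c-9z)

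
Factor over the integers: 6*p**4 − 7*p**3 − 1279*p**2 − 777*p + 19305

By the rational root theorem, p = 15 is a root, so (p − 15) is a factor; dividing leaves 6*p**3 + 83*p**2 − 34*p − 1287.
Continuing, p = −9/2 is a root, giving the factor (2*p + 9) and quotient 3*p**2 + 28*p − 143.
The remaining quadratic factors as (p + 13)(3*p − 11).

(2*p + 9)*(3*p − 11)*(p + 13)*(p − 15)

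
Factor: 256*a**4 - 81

Difference of squares twice: with A = 4*a and B = 3, A⁴ − B⁴ = (A² − B²)(A² + B²), and A² − B² factors again.

(4*a + 3)*(4*a - 3)*(16*a**2 + 9)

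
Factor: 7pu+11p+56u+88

(7u+11)(p+8)

Group as (7pu+11p) + (56u+88) = p(7u+11) + 8(7u+11).
Both groups share the factor (7u+11).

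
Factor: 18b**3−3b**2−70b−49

By the rational root theorem, b = 7/3 is a root, so (3b−7) divides it; the quotient is 6b**2+13b+7.
The remaining quadratic factors as (6b+7)(b+1).

(3b−7)(6b+7)(b+1)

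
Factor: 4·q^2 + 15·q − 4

(4·q − 1)·(q + 4)

Need a pair with product 4·(−4) = −16 and sum 15: that's −1 and 16.
Split the middle term: 4·q^2 − q + 16·q − 4 = q·(4·q − 1) + 4·(4·q − 1).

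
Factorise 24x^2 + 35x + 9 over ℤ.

(3x + 1)(8x + 9)

Need a pair with product 24·9 = 216 and sum 35: that's 27 and 8.
Split the middle term: 24x^2 + 27x + 8x + 9 = 3x(8x + 9) + (8x + 9).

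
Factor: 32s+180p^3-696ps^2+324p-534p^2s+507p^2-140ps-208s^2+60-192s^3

(12p+6s+5)(15p+8s+6)(p-4s+2)

Group: 15p(12p^2-42ps+29p-24s^2-8s+10) + (8s+6)(12p^2-42ps+29p-24s^2-8s+10); both groups contain (12p^2-42ps+29p-24s^2-8s+10), so (15p+8s+6) is a factor with cofactor 12p^2-42ps+29p-24s^2-8s+10.
The cofactor groups again: 12p^2-42ps+29p-24s^2-8s+10 = p(12p+6s+5) + (-4s+2)(12p+6s+5); both groups contain (12p+6s+5), giving (p-4s+2)(12p+6s+5).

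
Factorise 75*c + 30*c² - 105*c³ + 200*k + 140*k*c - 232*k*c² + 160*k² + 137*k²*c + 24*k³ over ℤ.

(3*k - 5*c + 5)*(8*k + 3*c)*(k + 7*c + 5)

Group: 3*k*(8*k² + 59*k*c + 40*k + 21*c² + 15*c) + (-5*c + 5)*(8*k² + 59*k*c + 40*k + 21*c² + 15*c); both groups contain (8*k² + 59*k*c + 40*k + 21*c² + 15*c), so (3*k - 5*c + 5) is a factor with cofactor 8*k² + 59*k*c + 40*k + 21*c² + 15*c.
The cofactor groups again: 8*k² + 59*k*c + 40*k + 21*c² + 15*c = k*(8*k + 3*c) + (7*c + 5)*(8*k + 3*c); both groups contain (8*k + 3*c), giving (k + 7*c + 5)*(8*k + 3*c).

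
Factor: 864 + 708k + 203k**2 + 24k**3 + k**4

Trying the rational-root candidates, k = -9 is a root, giving the factor (k + 9) and quotient k**3 + 15k**2 + 68k + 96.
Continuing, k = -8 is a root, giving the factor (k + 8) and quotient k**2 + 7k + 12.
The remaining quadratic factors as (k + 4)(k + 3).

(k + 3)(k + 4)(k + 8)(k + 9)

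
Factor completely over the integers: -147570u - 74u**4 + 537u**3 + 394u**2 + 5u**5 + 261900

(5u - 9)(u + 10)(u - 15)(u**2 - 8u + 194)

Trying the rational-root candidates, u = 9/5 is a root, so (5u - 9) is a factor; dividing leaves u**4 - 13u**3 + 84u**2 + 230u - 29100.
Next, u = 15 is a root, giving the factor (u - 15) and quotient u**3 + 2u**2 + 114u + 1940.
Next, u = -10 is a root, so (u + 10) divides it; the quotient is u**2 - 8u + 194.
The quadratic u**2 - 8u + 194 has discriminant -712 < 0 and is irreducible over ℤ.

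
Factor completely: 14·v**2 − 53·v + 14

(2·v − 7)·(7·v − 2)

Need a pair with product 14·14 = 196 and sum −53: that's −49 and −4.
Split the middle term: 14·v**2 − 49·v − 4·v + 14 = 7·v·(2·v − 7) − 2·(2·v − 7).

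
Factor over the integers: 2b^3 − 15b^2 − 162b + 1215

(2b − 15)(b + 9)(b − 9)

Testing divisors of the constant over divisors of the leading coefficient, b = 9 is a root, so (b − 9) divides it; the quotient is 2b^2 + 3b − 135.
The remaining quadratic factors as (b + 9)(2b − 15).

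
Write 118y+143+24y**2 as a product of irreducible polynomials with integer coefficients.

Need a pair with product 24·143 = 3432 and sum 118: that's 52 and 66.
Split the middle term: 24y**2+52y + 66y+143 = 4y(6y+13) + 11(6y+13).

(4y+11)(6y+13)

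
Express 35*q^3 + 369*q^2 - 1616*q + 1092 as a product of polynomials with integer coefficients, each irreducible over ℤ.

(5*q - 13)*(7*q - 6)*(q + 14)

Among the possible rational roots, q = 6/7 is a root, giving the factor (7*q - 6) and quotient 5*q^2 + 57*q - 182.
The remaining quadratic factors as (q + 14)(5*q - 13).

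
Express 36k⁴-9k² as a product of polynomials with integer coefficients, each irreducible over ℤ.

Pull out the common factor 9k², leaving 4k²-1.
Recognize a difference of squares with the parts 2k and 1.

9k²(2k+1)(2k-1)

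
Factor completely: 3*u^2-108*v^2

Every term has a factor of 3. Then u^2-36*v^2 = (u)² − (6*v)².

3*(u+6*v)*(u-6*v)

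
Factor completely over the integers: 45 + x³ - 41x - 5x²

(x + 5)(x - 1)(x - 9)

Among the possible rational roots, x = -5 is a root, so (x + 5) is a factor; dividing leaves x² - 10x + 9.
The remaining quadratic factors as (x - 1)(x - 9).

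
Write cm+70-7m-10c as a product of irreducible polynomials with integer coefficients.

Group as (cm-10c) + (-7m+70) = c(m-10) - 7(m-10).
Both groups share the factor (m-10).

(c-7)(m-10)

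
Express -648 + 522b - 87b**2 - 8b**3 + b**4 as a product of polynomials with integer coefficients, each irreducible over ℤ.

(b + 9)(b - 12)(b - 2)(b - 3)

Trying the rational-root candidates, b = 3 is a root, so (b - 3) is a factor; dividing leaves b**3 - 5b**2 - 102b + 216.
Continuing, b = -9 is a root, so (b + 9) divides it; the quotient is b**2 - 14b + 24.
The remaining quadratic factors as (b - 12)(b - 2).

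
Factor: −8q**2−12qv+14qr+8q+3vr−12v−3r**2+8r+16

−(2q+3v−3r−4)(4q−r+4)

Group: −2q(4q−r+4) + (−3v+3r+4)(4q−r+4); both groups contain (4q−r+4).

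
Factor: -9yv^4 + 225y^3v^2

9v^2y(5y - v)(5y + v)

Pull out the common factor 9yv^2; 25y^2 - v^2 is a difference of squares.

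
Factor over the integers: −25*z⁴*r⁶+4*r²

−r²*(5*z²*r²+2)*(5*z²*r²−2)

Pull out the common factor r², leaving −25*z⁴*r⁴+4.
Recognize a difference of squares with the parts 2 and 5*z²*r².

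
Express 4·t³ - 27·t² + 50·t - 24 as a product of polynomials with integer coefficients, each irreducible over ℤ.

By the rational root theorem, t = 2 is a root, giving the factor (t - 2) and quotient 4·t² - 19·t + 12.
The remaining quadratic factors as (4·t - 3)(t - 4).

(4·t - 3)·(t - 2)·(t - 4)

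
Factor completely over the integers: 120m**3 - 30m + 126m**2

6m(4m + 5)(5m - 1)

Pull out the common factor 6m, then factor the remaining trinomial.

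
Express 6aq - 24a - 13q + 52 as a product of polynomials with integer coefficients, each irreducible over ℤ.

Group as (6aq - 24a) + (-13q + 52) = 6a(q - 4) - 13(q - 4).
Both groups share the factor (q - 4).

(6a - 13)(q - 4)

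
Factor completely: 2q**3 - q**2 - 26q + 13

Group as (2q**3 - 26q) + (-q**2 + 13) = 2q(q**2 - 13) - (q**2 - 13).
Both groups share the factor (q**2 - 13).

(2q - 1)(q**2 - 13)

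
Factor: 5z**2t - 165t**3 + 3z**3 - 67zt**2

Group: 3z(z**2 - 2zt - 15t**2) + 11t(z**2 - 2zt - 15t**2); both groups contain (z**2 - 2zt - 15t**2), so (3z + 11t) is a factor with cofactor z**2 - 2zt - 15t**2.
The cofactor groups again: z**2 - 2zt - 15t**2 = z(z - 5t) + 3t(z - 5t); both groups contain (z - 5t), giving (z + 3t)(z - 5t).

(z - 5t)(3z + 11t)(z + 3t)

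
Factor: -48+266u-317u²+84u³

(3u-8)(4u-1)(7u-6)

By the rational root theorem, u = 1/4 is a root, so (4u-1) divides it; the quotient is 21u²-74u+48.
The remaining quadratic factors as (3u-8)(7u-6).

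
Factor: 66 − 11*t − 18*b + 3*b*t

Group as (3*b*t − 18*b) + (−11*t + 66) = 3*b*(t − 6) − 11*(t − 6).
Both groups share the factor (t − 6).

(3*b − 11)*(t − 6)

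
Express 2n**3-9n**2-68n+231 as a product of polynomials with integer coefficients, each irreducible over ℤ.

By the rational root theorem, n = 3 is a root, so (n-3) divides it; the quotient is 2n**2-3n-77.
The remaining quadratic factors as (n-7)(2n+11).

(2n+11)(n-3)(n-7)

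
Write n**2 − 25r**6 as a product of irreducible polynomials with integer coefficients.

(n + 5r**3)(n − 5r**3)

Recognize a difference of squares with the parts n and 5r**3.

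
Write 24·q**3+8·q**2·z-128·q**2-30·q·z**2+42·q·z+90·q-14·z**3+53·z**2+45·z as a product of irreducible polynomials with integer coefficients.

Group: 2·q·(12·q**2-2·q·z-64·q-14·z**2+53·z+45) + z·(12·q**2-2·q·z-64·q-14·z**2+53·z+45); both groups contain (12·q**2-2·q·z-64·q-14·z**2+53·z+45), so (2·q+z) is a factor with cofactor 12·q**2-2·q·z-64·q-14·z**2+53·z+45.
The cofactor groups again: 12·q**2-2·q·z-64·q-14·z**2+53·z+45 = 6·q·(2·q+2·z-9) + (-7·z-5)·(2·q+2·z-9); both groups contain (2·q+2·z-9), giving (6·q-7·z-5)·(2·q+2·z-9).

(2·q+2·z-9)·(2·q+z)·(6·q-7·z-5)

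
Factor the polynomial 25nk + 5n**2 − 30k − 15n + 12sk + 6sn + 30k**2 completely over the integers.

(6s + 5n + 15k − 15)(n + 2k)

Group: n(6s + 5n + 15k − 15) + 2k(6s + 5n + 15k − 15); both groups contain (6s + 5n + 15k − 15).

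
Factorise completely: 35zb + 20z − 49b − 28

Group as (35zb + 20z) + (−49b − 28) = 5z(7b + 4) − 7(7b + 4).
Both groups share the factor (7b + 4).

(5z − 7)(7b + 4)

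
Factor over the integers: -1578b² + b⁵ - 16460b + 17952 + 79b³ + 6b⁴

(b + 8)(b - 1)(b - 11)(b² + 10b + 204)

Among the possible rational roots, b = 11 is a root, so (b - 11) is a factor; dividing leaves b⁴ + 17b³ + 266b² + 1348b - 1632.
Next, b = -8 is a root, so (b + 8) is a factor; dividing leaves b³ + 9b² + 194b - 204.
Continuing, b = 1 is a root, so (b - 1) is a factor; dividing leaves b² + 10b + 204.
The quadratic b² + 10b + 204 has discriminant -716 < 0 and is irreducible over ℤ.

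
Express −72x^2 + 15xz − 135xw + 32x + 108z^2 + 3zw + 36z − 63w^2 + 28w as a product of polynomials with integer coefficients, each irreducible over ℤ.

Group: −8x(9x − 12z + 9w − 4) + (−9z − 7w)(9x − 12z + 9w − 4); both groups contain (9x − 12z + 9w − 4).

−(8x + 9z + 7w)(9x − 12z + 9w − 4)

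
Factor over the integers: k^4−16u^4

(k+2u)(k−2u)(k^2+4u^2)

Write as (k^2)² − (4u^2)², then factor k^2−4u^2 once more.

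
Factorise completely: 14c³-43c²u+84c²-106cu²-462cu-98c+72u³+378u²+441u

(2c-9u)(7c-4u-7)(c+2u+7)

Group: 7c(2c²-5cu+14c-18u²-63u) + (-4u-7)(2c²-5cu+14c-18u²-63u); both groups contain (2c²-5cu+14c-18u²-63u), so (7c-4u-7) is a factor with cofactor 2c²-5cu+14c-18u²-63u.
The cofactor groups again: 2c²-5cu+14c-18u²-63u = 2c(c+2u+7) - 9u(c+2u+7); both groups contain (c+2u+7), giving (2c-9u)(c+2u+7).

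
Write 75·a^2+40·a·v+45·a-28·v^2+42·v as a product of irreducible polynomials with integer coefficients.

Group: 15·a·(5·a-2·v+3) + 14·v·(5·a-2·v+3); both groups contain (5·a-2·v+3).

(15·a+14·v)·(5·a-2·v+3)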